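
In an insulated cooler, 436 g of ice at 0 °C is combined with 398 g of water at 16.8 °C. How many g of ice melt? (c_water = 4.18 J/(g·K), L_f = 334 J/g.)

m_melted ≈ 83.7 g

Heat available from the water dropping to 0 °C: 398·4.18·16.8 = 27949 J.
Fully melting the ice requires m_ice L_f = 436·334 = 145624 J.
Since 27949 < 145624 J, not all the ice melts; equilibrium is at 0 °C.
Mass melted = 27949/334 ≈ 83.68 g.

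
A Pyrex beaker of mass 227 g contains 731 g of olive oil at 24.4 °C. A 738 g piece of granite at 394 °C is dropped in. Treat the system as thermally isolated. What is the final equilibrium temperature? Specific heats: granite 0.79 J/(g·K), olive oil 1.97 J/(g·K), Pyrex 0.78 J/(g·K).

T_f ≈ 122.3 °C

Energy conservation, ΣQ = 0:
738·0.79·(T − 394) + 731·1.97·(T − 24.4) + 227·0.78·(T − 24.4) = 0
583.02(T − 394) + 1440.1(T − 24.4) + 177.06(T − 24.4) = 0
(583.02 + 1440.1 + 177.06) T = 583.02·394 + 1440.1·24.4 + 177.06·24.4
T ≈ 122.34 °C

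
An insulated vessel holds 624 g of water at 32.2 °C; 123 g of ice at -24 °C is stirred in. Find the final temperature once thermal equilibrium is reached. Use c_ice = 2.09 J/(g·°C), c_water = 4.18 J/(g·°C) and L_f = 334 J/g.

Energy conservation, ΣQ = 0:
warm ice to 0 °C: 123×2.09×(0 − (-24)) = 6169.7; fusion: m_ice L_f = 123×334 = 41082; warm the meltwater: 514.14 T; water cools: 624×4.18×(T − 32.2) = 2608.3(T − 32.2)
3122.5 T = 83988 − 47252 = 36736
T ≈ 11.77 °C. Since T > 0 °C, the all-ice-melts assumption holds.

T_f ≈ 11.8 °C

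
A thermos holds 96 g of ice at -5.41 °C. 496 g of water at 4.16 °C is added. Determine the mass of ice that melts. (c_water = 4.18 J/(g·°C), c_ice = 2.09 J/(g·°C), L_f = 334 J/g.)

Water can give up m c ΔT = 496×4.18×4.16 = 8624.8 J before reaching 0 °C.
Warming the ice to 0 °C takes 96×2.09×5.41 = 1085.5 J, leaving 7539.4 J for melting.
Fully melting the ice requires m_ice L_f = 96×334 = 32064 J.
7539.4 J < 32064 J, so only part of the ice melts and the system sits at 0 °C.
m_melted×334 = 7539.4  ⇒  m_melted ≈ 22.57 g.

m_melted ≈ 22.6 g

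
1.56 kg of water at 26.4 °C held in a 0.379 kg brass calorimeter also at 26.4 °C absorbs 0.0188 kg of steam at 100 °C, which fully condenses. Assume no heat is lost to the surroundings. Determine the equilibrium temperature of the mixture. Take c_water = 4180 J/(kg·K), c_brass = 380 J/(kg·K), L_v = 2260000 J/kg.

T_f ≈ 33.6 °C

Net heat exchanged in the isolated system is zero:
latent heat released on condensation: 0.0188×2260000 = 42488
  condensed water 100 °C→T: 78.58(T − 100)
  water warms: 1.56×4180×(T − 26.4) = 6520.8(T − 26.4)
  cup: 144.02(T − 26.4)
6743.4 T = 42488 + 7858.4 + 175951 = 226298
T ≈ 33.56 °C — below 100 °C, confirming all the steam condensed.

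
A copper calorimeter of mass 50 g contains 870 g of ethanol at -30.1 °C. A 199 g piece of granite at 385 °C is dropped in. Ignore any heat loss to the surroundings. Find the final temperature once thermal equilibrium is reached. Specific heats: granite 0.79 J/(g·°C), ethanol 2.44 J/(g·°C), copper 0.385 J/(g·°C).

T_f ≈ -1.7 °C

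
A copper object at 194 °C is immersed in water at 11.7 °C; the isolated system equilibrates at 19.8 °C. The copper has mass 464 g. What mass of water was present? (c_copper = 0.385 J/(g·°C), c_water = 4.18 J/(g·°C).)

Heat gained plus heat lost sum to zero:
464×0.385×(19.8 − 194) + m×4.18×(19.8 − 11.7) = 0
33.86 m = 31119
m = 31119/33.86 ≈ 919.1 g

m ≈ 919 g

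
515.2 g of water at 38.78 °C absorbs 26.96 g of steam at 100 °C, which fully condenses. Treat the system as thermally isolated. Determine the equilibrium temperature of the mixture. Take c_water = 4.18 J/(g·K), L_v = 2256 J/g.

T_f ≈ 68.7 °C

Taking heat into each body as positive, Σ m c ΔT = 0:
condense steam: −26.96·2256 = −60822
  condensed water 100 °C→T: 112.69(T − 100)
  original water: 2153.5(T − 38.78)
2266.2 T = 60822 + 11269 + 83514 = 155605
T ≈ 68.66 °C (< 100 °C, so full condensation is consistent).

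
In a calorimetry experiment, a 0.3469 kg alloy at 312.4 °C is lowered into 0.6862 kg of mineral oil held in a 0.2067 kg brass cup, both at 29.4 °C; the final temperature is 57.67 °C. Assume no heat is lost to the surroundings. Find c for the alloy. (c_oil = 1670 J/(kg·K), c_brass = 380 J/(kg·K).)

c ≈ 392 J/(kg·K)

Energy conservation, ΣQ = 0:
0.3469·c·(57.67 − 312.4) + 0.6862·1670·(57.67 − 29.4) + 0.2067·380·(57.67 − 29.4) = 0
-88.37 c = -34617
c = -34617/-88.37 ≈ 391.7 J/(kg·K)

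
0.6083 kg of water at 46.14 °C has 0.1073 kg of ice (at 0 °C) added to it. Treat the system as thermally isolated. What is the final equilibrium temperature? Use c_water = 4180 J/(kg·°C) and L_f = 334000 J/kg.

Conservation of energy gives ΣQ = 0:
fusion: m_ice L_f = 0.1073·334000 = 35838; warm the meltwater: 448.51 T; water: 2542.7(T − 46.14)
2991.2 T = 117320 − 35838 = 81482
T ≈ 27.24 °C. Since T > 0 °C, the all-ice-melts assumption holds.

T_f ≈ 27.2 °C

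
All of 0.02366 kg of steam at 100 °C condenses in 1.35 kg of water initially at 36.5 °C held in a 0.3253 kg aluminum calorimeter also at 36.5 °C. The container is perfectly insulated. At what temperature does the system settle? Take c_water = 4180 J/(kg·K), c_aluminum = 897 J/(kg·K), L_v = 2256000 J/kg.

Energy balance with sensible and latent terms:
latent heat released on condensation: 0.02366×2256000 = 53377; condensed water 100 °C→T: 98.9(T − 100); water warms: 1.35×4180×(T − 36.5) = 5643(T − 36.5); aluminum cup: 0.3253×897×(T − 36.5) = 291.79(T − 36.5)
6033.7 T = 53377 + 9889.9 + 216620 = 279887
T ≈ 46.39 °C — below 100 °C, confirming all the steam condensed.

T_f ≈ 46.4 °C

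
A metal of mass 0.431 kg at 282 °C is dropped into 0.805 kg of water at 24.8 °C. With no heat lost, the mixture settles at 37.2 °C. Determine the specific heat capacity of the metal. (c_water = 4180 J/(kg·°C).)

c ≈ 395 J/(kg·°C)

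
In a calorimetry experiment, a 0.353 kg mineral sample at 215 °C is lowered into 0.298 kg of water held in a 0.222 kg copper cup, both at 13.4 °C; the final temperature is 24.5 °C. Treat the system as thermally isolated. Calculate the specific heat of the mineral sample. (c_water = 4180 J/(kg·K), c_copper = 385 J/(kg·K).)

c ≈ 220 J/(kg·K)

Conservation of energy gives ΣQ = 0:
0.353×c×(24.5 − 215) + 0.298×4180×(24.5 − 13.4) + 0.222×385×(24.5 − 13.4) = 0
-67.25 c = -14775
c = -14775/-67.25 ≈ 219.7 J/(kg·K)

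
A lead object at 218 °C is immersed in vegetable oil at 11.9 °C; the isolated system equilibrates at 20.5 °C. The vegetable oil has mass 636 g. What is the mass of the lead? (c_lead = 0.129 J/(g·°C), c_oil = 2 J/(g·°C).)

m ≈ 429 g

|Q_lead| = |Q_oil|:
m×0.129×(218 − 20.5) = 636×2×(20.5 − 11.9)
25.48 m = 10939  ⇒  m ≈ 429.4 g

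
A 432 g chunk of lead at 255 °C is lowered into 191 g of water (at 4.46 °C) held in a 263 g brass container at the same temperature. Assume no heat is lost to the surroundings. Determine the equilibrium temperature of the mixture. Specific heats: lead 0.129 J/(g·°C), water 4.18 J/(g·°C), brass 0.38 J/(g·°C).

T_f = Σ m_i c_i T_i / Σ m_i c_i:
T_f = (55.73*255 + 798.38*4.46 + 99.94*4.46) / (55.73 + 798.38 + 99.94)
    = 18217 / 954.05 ≈ 19.09 °C

T_f ≈ 19.1 °C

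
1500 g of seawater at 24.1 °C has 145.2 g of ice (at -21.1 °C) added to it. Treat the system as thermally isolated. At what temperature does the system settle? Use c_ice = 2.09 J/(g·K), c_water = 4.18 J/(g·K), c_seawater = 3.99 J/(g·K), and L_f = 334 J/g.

Heat gained plus heat lost sum to zero:
ice -21.1→0 °C: 145.2×2.09×21.1 = 6403.2; latent heat to melt: 145.2×334 = 48497; meltwater 0→T: 145.2×4.18×T = 606.94 T; seawater cools: 1500×3.99×(T − 24.1) = 5985(T − 24.1)
6591.9 T = 144238 − 54900 = 89339
T ≈ 13.55 °C. Since T > 0 °C, the all-ice-melts assumption holds.

T_f ≈ 13.6 °C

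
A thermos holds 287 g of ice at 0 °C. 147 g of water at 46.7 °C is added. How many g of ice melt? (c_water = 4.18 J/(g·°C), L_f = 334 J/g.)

m_melted ≈ 85.9 g

Cooling the water to 0 °C releases 147·4.18·46.7 = 28695 J.
To melt every bit of ice: 287·334 = 95858 J.
28695 J < 95858 J, so only part of the ice melts and the system sits at 0 °C.
m_melted·334 = 28695  ⇒  m_melted ≈ 85.91 g.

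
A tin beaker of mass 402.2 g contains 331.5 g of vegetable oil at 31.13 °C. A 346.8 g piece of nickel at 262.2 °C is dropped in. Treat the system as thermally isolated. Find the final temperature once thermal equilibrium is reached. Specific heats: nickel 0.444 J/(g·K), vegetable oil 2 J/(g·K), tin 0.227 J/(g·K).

T_f ≈ 70.3 °C

Taking heat into each body as positive, Σ m c ΔT = 0:
346.8·0.444·(T − 262.2) + 331.5·2·(T − 31.13) + 402.2·0.227·(T − 31.13) = 0
153.98(T − 262.2) + 663(T − 31.13) + 91.3(T − 31.13) = 0
(153.98 + 663 + 91.3) T = 153.98·262.2 + 663·31.13 + 91.3·31.13
T = 63855 / 908.28 = 70.3 °C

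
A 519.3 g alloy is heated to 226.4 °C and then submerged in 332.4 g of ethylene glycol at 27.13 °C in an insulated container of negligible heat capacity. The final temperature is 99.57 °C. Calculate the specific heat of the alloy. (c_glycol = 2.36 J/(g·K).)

c ≈ 0.863 J/(g·K)

m_s c (T_s − T_f) = m_glycol c_glycol (T_f − T_0):
519.3·c·(226.4 − 99.57) = 332.4·2.36·(99.57 − 27.13)
65863 c = 56827  ⇒  c ≈ 0.8628 J/(g·K)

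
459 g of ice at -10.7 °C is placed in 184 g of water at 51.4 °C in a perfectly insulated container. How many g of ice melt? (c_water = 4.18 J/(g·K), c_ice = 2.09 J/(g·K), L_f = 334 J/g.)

m_melted ≈ 87.6 g

Cooling the water to 0 °C releases 184·4.18·51.4 = 39533 J.
Of that, 459·2.09·10.7 = 10265 J goes to bring the ice to 0 °C, leaving 29268 J.
To melt every bit of ice: 459·334 = 153306 J.
Since 29268 < 153306 J, not all the ice melts; equilibrium is at 0 °C.
m_melted·334 = 29268  ⇒  m_melted ≈ 87.63 g.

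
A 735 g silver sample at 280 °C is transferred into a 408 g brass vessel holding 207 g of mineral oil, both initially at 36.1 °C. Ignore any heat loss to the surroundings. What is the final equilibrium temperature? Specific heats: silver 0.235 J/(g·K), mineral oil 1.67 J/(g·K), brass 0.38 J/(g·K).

Setting the total heat transfer to zero:
735·0.235·(T − 280) + 207·1.67·(T − 36.1) + 408·0.38·(T − 36.1) = 0
(172.72 + 345.69 + 155.04) T = 172.72·280 + 345.69·36.1 + 155.04·36.1
T ≈ 98.65 °C

T_f ≈ 98.7 °C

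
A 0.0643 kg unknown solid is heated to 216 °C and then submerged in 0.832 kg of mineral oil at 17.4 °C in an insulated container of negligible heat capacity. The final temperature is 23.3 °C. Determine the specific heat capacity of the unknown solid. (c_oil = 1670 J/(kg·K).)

c ≈ 662 J/(kg·K)

Conservation of energy gives ΣQ = 0:
0.0643·c·(23.3 − 216) + 0.832·1670·(23.3 − 17.4) = 0
-12.39 c = -8197.7
c = -8197.7/-12.39 ≈ 661.6 J/(kg·K)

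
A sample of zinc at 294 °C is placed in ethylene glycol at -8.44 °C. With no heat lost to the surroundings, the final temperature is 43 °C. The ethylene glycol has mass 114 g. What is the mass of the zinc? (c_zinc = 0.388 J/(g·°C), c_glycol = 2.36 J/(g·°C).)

m ≈ 142 g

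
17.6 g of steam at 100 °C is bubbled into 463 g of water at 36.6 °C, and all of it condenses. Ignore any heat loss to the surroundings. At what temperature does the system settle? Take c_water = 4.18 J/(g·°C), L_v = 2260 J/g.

T_f ≈ 58.7 °C

Energy conservation, ΣQ = 0:
latent heat released on condensation: 17.6·2260 = 39776
  condensed water 100 °C→T: 73.57(T − 100)
  original water: 1935.3(T − 36.6)
2008.9 T = 39776 + 7356.8 + 70833 = 117966
T ≈ 58.72 °C, under the boiling point, so the assumption holds.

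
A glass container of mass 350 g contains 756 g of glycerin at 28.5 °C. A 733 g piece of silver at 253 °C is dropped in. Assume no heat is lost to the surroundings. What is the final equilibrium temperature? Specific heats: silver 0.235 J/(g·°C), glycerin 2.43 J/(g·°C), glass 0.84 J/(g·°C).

T_f ≈ 45.3 °C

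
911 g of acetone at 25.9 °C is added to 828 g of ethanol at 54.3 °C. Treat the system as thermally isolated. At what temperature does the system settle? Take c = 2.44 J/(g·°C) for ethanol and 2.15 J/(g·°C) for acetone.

Energy conservation, ΣQ = 0:
828×2.44×(T − 54.3) + 911×2.15×(T − 25.9) = 0
2020.3(T − 54.3) + 1958.6(T − 25.9) = 0
(2020.3 + 1958.6) T = 2020.3×54.3 + 1958.6×25.9
T = 160432 / 3979 = 40.3 °C

T_f ≈ 40.3 °C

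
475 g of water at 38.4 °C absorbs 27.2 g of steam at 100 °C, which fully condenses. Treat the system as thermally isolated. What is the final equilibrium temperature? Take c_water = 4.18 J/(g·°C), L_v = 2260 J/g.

Setting the total heat transfer to zero:
latent heat released on condensation: 27.2×2260 = 61472
  condensed water 100 °C→T: 113.7(T − 100)
  water warms: 475×4.18×(T − 38.4) = 1985.5(T − 38.4)
2099.2 T = 61472 + 11370 + 76243 = 149085
T ≈ 71.02 °C, under the boiling point, so the assumption holds.

T_f ≈ 71.0 °C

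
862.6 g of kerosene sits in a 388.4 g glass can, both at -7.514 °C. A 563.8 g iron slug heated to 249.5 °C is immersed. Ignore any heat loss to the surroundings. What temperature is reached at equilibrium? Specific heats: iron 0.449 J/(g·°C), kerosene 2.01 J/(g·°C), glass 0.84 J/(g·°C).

T_f ≈ 20.6 °C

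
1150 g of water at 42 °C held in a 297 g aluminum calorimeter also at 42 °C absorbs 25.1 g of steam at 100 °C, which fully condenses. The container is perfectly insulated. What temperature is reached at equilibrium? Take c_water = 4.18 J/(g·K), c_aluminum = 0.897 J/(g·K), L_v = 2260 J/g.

T_f ≈ 54.1 °C

Energy balance with sensible and latent terms:
latent heat released on condensation: 25.1·2260 = 56726
  condensate cools 100→T: 25.1·4.18·(T − 100) = 104.92(T − 100)
  water warms: 1150·4.18·(T − 42) = 4807(T − 42)
  cup: 266.41(T − 42)
5178.3 T = 56726 + 10492 + 213083 = 280301
T ≈ 54.13 °C — below 100 °C, confirming all the steam condensed.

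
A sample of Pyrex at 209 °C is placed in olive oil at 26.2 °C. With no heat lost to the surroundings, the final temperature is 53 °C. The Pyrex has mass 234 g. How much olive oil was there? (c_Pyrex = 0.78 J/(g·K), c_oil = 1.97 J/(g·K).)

m ≈ 539 g

|Q_Pyrex| = |Q_oil|:
234×0.78×(209 − 53) = m×1.97×(53 − 26.2)
52.8 m = 28473  ⇒  m ≈ 539.3 g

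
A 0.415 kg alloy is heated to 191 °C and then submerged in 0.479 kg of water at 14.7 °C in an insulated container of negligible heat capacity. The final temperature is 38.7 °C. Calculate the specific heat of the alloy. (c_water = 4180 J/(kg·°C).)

c ≈ 760 J/(kg·°C)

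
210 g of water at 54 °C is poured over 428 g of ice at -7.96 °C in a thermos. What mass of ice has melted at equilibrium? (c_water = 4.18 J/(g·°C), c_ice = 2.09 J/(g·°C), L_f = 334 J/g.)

m_melted ≈ 121 g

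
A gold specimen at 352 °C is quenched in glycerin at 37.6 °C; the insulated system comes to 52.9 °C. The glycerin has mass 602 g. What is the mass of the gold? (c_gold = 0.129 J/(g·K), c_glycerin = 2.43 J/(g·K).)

m ≈ 580 g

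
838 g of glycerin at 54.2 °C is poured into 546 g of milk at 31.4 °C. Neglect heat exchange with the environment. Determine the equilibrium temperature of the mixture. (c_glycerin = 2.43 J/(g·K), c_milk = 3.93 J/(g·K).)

T_f = Σ m_i c_i T_i / Σ m_i c_i:
T_f = (2036.3×54.2 + 2145.8×31.4) / (2036.3 + 2145.8)
    = 177747 / 4182.1 ≈ 42.50 °C

T_f ≈ 42.5 °C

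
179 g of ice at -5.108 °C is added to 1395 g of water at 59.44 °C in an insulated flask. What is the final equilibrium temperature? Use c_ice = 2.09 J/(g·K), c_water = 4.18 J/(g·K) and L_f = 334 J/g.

T_f ≈ 43.3 °C

Heat gained plus heat lost sum to zero:
ice -5.108→0 °C: 179×2.09×5.108 = 1911
  melt ice: 179×334 = 59786
  warm the meltwater: 748.22 T
  water: 5831.1(T − 59.44)
6579.3 T = 346601 − 61697 = 284904
T ≈ 43.30 °C (positive, so assuming full melt was valid).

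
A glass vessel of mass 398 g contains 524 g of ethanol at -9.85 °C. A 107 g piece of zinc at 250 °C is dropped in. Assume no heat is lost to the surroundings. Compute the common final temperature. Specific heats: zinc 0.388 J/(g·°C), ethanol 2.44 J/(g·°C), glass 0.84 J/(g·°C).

Net heat exchanged in the isolated system is zero:
107*0.388*(T − 250) + 524*2.44*(T − (-9.85)) + 398*0.84*(T − (-9.85)) = 0
41.52(T − 250) + 1278.6(T − (-9.85)) + 334.32(T − (-9.85)) = 0
(41.52 + 1278.6 + 334.32) T = 41.52*250 + 1278.6*(-9.85) + 334.32*(-9.85)
T ≈ -3.33 °C

T_f ≈ -3.3 °C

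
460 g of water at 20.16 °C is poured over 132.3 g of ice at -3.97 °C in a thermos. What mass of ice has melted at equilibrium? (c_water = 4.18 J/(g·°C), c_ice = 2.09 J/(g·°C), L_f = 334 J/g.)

Heat available from the water dropping to 0 °C: 460·4.18·20.16 = 38764 J.
Of that, 132.3·2.09·3.97 = 1097.7 J goes to bring the ice to 0 °C, leaving 37666 J.
Fully melting the ice requires m_ice L_f = 132.3·334 = 44188 J.
Since 37666 < 44188 J, not all the ice melts; equilibrium is at 0 °C.
m_melt = 37666 / L_f = 112.8 g.

m_melted ≈ 113 g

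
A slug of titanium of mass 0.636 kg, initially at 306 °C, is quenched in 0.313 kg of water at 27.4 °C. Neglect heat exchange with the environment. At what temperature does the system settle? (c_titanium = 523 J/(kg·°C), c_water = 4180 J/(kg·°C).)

T_f ≈ 83.9 °C

With ΣQ=0 the equilibrium temperature is the m·c-weighted mean:
T_f = (332.63×306 + 1308.3×27.4) / (332.63 + 1308.3)
    = 137633 / 1641 ≈ 83.87 °C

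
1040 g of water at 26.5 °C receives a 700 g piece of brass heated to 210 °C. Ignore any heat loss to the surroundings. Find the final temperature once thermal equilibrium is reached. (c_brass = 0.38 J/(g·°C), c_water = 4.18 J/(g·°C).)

Heat lost by the brass equals heat gained by the water:
700×0.38×(210 − T) = 1040×4.18×(T − 26.5)
266(210 − T) = 4347.2(T − 26.5)
4613.2 T = 171061  ⇒  T ≈ 37.08 °C

T_f ≈ 37.1 °C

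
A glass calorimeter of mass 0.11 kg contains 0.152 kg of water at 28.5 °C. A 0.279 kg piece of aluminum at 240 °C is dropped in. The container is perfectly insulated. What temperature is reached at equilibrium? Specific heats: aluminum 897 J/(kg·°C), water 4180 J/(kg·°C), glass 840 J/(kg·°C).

T_f ≈ 82.6 °C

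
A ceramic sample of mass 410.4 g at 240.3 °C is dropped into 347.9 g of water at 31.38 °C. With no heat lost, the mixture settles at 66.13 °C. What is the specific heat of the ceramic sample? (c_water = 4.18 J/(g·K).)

c ≈ 0.707 J/(g·K)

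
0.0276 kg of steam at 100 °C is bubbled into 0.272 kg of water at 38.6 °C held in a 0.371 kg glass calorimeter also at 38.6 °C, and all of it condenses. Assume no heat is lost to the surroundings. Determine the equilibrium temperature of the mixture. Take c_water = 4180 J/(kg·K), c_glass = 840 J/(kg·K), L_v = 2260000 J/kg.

T_f ≈ 83.0 °C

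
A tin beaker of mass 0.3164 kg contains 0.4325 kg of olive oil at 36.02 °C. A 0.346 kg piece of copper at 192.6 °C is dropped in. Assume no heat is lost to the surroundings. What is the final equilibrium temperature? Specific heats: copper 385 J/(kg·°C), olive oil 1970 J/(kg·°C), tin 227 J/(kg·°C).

T_f ≈ 55.8 °C

Energy conservation, ΣQ = 0:
0.346*385*(T − 192.6) + 0.4325*1970*(T − 36.02) + 0.3164*227*(T − 36.02) = 0
(133.21 + 852.02 + 71.82) T = 133.21*192.6 + 852.02*36.02 + 71.82*36.02
T = 58933/1057.1 ≈ 55.75 °C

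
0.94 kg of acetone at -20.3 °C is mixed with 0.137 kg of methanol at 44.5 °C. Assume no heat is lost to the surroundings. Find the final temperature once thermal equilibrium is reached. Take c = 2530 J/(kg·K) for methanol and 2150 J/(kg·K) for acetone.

Let T be the final temperature. ΣQ_i = 0:
0.137·2530·(T − 44.5) + 0.94·2150·(T − (-20.3)) = 0
346.61(T − 44.5) + 2021(T − (-20.3)) = 0
2367.6 T = -25602
T ≈ -10.81 °C

T_f ≈ -10.8 °C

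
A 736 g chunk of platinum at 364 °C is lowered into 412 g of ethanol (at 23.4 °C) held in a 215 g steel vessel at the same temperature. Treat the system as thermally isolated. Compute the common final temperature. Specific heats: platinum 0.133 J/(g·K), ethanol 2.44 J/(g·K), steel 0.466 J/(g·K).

T_f ≈ 51.1 °C

T_f is the heat-capacity-weighted average of the initial temperatures:
T_f = (97.89*364 + 1005.3*23.4 + 100.19*23.4) / (97.89 + 1005.3 + 100.19)
    = 61499 / 1203.4 ≈ 51.11 °C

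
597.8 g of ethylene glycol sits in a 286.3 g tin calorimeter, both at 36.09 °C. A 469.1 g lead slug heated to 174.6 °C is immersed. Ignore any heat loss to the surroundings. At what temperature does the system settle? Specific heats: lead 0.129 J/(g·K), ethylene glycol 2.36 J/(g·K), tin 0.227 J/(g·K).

T_f ≈ 41.5 °C

Heat gained plus heat lost sum to zero:
469.1·0.129·(T − 174.6) + 597.8·2.36·(T − 36.09) + 286.3·0.227·(T − 36.09) = 0
60.51(T − 174.6) + 1410.8(T − 36.09) + 64.99(T − 36.09) = 0
(60.51 + 1410.8 + 64.99) T = 60.51·174.6 + 1410.8·36.09 + 64.99·36.09
T = 63827 / 1536.3 = 41.5 °C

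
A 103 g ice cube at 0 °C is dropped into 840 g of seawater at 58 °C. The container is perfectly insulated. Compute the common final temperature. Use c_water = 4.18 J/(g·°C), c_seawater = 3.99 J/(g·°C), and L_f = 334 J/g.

T_f ≈ 42.3 °C

Net heat exchanged in the isolated system is zero:
fusion: m_ice L_f = 103·334 = 34402
  meltwater 0→T: 103·4.18·T = 430.54 T
  seawater cools: 840·3.99·(T − 58) = 3351.6(T − 58)
3782.1 T = 194393 − 34402 = 159991
T ≈ 42.30 °C. Since T > 0 °C, the all-ice-melts assumption holds.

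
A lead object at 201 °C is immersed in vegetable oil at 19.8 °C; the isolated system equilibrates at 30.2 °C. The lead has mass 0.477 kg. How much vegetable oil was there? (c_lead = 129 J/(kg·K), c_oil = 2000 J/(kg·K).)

m ≈ 0.505 kg

Heat lost by the lead = heat gained by the oil:
0.477×129×(201 − 30.2) = m×2000×(30.2 − 19.8)
20800 m = 10510  ⇒  m ≈ 0.5053 kg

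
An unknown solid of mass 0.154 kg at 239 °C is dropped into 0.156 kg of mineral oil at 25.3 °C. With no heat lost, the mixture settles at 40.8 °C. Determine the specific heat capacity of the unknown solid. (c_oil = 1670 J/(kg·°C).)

c ≈ 132 J/(kg·°C)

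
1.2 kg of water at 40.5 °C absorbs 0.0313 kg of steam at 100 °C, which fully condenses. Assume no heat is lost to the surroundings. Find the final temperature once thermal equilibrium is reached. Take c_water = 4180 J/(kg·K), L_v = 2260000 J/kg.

T_f ≈ 55.8 °C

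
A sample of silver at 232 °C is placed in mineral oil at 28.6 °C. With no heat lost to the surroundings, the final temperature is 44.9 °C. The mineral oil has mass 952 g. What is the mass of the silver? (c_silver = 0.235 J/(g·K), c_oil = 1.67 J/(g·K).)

Net heat exchanged in the isolated system is zero:
m·0.235·(44.9 − 232) + 952·1.67·(44.9 − 28.6) = 0
-43.97 m = -25914
m = -25914/-43.97 ≈ 589.4 g

m ≈ 589 g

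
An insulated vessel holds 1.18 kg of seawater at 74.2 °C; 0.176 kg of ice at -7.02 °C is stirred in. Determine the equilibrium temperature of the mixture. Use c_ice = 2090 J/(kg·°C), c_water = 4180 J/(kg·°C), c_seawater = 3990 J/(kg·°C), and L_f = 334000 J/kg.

T_f ≈ 52.9 °C

Net heat exchanged in the isolated system is zero:
ice -7.02→0 °C: 0.176·2090·7.02 = 2582.2
  melt ice: 0.176·334000 = 58784
  warm the meltwater: 735.68 T
  seawater cools: 1.18·3990·(T − 74.2) = 4708.2(T − 74.2)
5443.9 T = 349348 − 61366 = 287982
T ≈ 52.90 °C — above 0 °C, consistent with complete melting.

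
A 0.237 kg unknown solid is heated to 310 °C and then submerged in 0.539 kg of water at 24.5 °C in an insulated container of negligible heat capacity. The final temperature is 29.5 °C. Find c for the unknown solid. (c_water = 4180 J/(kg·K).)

Heat gained plus heat lost sum to zero:
0.237·c·(29.5 − 310) + 0.539·4180·(29.5 − 24.5) = 0
-66.48 c = -11265
c = -11265/-66.48 ≈ 169.5 J/(kg·K)

c ≈ 169 J/(kg·K)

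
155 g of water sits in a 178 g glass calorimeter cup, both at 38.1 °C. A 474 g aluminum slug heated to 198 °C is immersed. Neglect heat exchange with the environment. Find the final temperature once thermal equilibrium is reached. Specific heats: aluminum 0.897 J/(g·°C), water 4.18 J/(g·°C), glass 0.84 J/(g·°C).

T_f ≈ 93.7 °C

Energy conservation, ΣQ = 0:
474·0.897·(T − 198) + 155·4.18·(T − 38.1) + 178·0.84·(T − 38.1) = 0
425.18(T − 198) + 647.9(T − 38.1) + 149.52(T − 38.1) = 0
(425.18 + 647.9 + 149.52) T = 425.18·198 + 647.9·38.1 + 149.52·38.1
T = 114567 / 1222.6 = 93.7 °C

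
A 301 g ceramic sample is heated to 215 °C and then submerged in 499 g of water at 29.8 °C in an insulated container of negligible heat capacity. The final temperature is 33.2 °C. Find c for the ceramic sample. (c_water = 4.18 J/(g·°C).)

c ≈ 0.13 J/(g·°C)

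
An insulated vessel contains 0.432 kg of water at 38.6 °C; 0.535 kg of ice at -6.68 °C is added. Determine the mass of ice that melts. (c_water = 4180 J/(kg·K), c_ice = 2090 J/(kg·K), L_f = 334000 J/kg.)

m_melted ≈ 0.186 kg

Heat available from the water dropping to 0 °C: 0.432×4180×38.6 = 69702 J.
Warming the ice to 0 °C takes 0.535×2090×6.68 = 7469.2 J, leaving 62233 J for melting.
To melt every bit of ice: 0.535×334000 = 178690 J.
62233 J < 178690 J, so only part of the ice melts and the system sits at 0 °C.
m_melt = 62233 / L_f = 0.1863 kg.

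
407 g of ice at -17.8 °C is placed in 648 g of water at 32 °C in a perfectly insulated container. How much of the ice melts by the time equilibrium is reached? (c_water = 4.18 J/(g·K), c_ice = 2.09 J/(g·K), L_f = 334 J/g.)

m_melted ≈ 214 g

Cooling the water to 0 °C releases 648×4.18×32 = 86676 J.
Warming the ice to 0 °C takes 407×2.09×17.8 = 15141 J, leaving 71535 J for melting.
To melt every bit of ice: 407×334 = 135938 J.
71535 J < 135938 J, so only part of the ice melts and the system sits at 0 °C.
Mass melted = 71535/334 ≈ 214.2 g.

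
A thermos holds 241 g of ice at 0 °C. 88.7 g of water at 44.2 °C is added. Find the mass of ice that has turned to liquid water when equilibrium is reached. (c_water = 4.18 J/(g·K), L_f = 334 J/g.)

Cooling the water to 0 °C releases 88.7×4.18×44.2 = 16388 J.
Melting all 241 g of ice would need 241×334 = 80494 J.
16388 J < 80494 J, so only part of the ice melts and the system sits at 0 °C.
Mass melted = 16388/334 ≈ 49.07 g.

m_melted ≈ 49.1 g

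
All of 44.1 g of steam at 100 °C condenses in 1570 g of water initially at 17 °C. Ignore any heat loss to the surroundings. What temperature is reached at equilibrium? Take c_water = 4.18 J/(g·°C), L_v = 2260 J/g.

T_f ≈ 34.0 °C

Energy balance with sensible and latent terms:
condense steam: −44.1×2260 = −99666
  condensate cools 100→T: 44.1×4.18×(T − 100) = 184.34(T − 100)
  original water: 6562.6(T − 17)
6746.9 T = 99666 + 18434 + 111564 = 229664
T ≈ 34.04 °C (< 100 °C, so full condensation is consistent).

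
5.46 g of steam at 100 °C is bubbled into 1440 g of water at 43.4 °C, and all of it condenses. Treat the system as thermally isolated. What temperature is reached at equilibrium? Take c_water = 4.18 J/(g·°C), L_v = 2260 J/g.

Let T be the final temperature. ΣQ_i = 0:
latent heat released on condensation: 5.46·2260 = 12340
  condensed water 100 °C→T: 22.82(T − 100)
  water warms: 1440·4.18·(T − 43.4) = 6019.2(T − 43.4)
6042 T = 12340 + 2282.3 + 261233 = 275855
T ≈ 45.66 °C, under the boiling point, so the assumption holds.

T_f ≈ 45.7 °C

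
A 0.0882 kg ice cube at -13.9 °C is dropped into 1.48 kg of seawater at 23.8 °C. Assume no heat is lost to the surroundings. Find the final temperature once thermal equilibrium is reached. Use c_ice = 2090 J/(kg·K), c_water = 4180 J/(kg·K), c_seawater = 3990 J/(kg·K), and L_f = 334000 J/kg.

T_f ≈ 17.3 °C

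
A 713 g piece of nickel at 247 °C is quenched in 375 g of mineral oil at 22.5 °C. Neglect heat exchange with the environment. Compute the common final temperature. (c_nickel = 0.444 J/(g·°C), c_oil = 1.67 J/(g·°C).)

T_f ≈ 97.9 °C

Setting the total heat transfer to zero:
713*0.444*(T − 247) + 375*1.67*(T − 22.5) = 0
316.57(T − 247) + 626.25(T − 22.5) = 0
942.82 T = 92284
T = 92284 / 942.82 = 97.9 °C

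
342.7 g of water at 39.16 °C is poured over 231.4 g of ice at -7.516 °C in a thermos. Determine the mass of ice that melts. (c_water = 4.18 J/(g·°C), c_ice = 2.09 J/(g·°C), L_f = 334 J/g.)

m_melted ≈ 157 g

Heat available from the water dropping to 0 °C: 342.7×4.18×39.16 = 56096 J.
Warming the ice to 0 °C takes 231.4×2.09×7.516 = 3634.9 J, leaving 52461 J for melting.
Melting all 231.4 g of ice would need 231.4×334 = 77288 J.
52461 J < 77288 J, so only part of the ice melts and the system sits at 0 °C.
Mass melted = 52461/334 ≈ 157.1 g.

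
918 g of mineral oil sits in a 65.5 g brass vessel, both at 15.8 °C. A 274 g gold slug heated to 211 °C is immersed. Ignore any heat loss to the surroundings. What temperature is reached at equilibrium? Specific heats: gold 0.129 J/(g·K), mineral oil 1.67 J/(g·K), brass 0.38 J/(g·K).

Heat gained plus heat lost sum to zero:
274·0.129·(T − 211) + 918·1.67·(T − 15.8) + 65.5·0.38·(T − 15.8) = 0
35.35(T − 211) + 1533.1(T − 15.8) + 24.89(T − 15.8) = 0
(35.35 + 1533.1 + 24.89) T = 35.35·211 + 1533.1·15.8 + 24.89·15.8
T ≈ 20.13 °C

T_f ≈ 20.1 °C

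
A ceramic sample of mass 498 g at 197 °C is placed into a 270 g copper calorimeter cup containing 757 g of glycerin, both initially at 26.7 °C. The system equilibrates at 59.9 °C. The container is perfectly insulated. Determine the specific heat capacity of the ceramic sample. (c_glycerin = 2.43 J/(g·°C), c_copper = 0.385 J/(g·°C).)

Conservation of energy gives ΣQ = 0:
498·c·(59.9 − 197) + 757·2.43·(59.9 − 26.7) + 270·0.385·(59.9 − 26.7) = 0
-68276 c = -64523
c = -64523/-68276 ≈ 0.945 J/(g·°C)

c ≈ 0.945 J/(g·°C)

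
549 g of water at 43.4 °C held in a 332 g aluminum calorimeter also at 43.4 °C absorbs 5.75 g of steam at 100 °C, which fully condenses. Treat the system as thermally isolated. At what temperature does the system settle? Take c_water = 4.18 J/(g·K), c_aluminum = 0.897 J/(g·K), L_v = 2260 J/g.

T_f ≈ 48.9 °C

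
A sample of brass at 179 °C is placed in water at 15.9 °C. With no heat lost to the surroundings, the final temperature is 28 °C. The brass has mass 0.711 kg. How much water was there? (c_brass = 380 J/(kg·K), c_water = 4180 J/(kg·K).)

m ≈ 0.807 kg

Heat gained plus heat lost sum to zero:
0.711×380×(28 − 179) + m×4180×(28 − 15.9) = 0
50578 m = 40797
m = 40797/50578 ≈ 0.8066 kg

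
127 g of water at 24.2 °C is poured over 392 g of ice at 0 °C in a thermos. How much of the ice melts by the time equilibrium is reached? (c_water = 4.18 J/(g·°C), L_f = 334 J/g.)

m_melted ≈ 38.5 g

Water can give up m c ΔT = 127×4.18×24.2 = 12847 J before reaching 0 °C.
To melt every bit of ice: 392×334 = 130928 J.
Since 12847 < 130928 J, not all the ice melts; equilibrium is at 0 °C.
m_melt = 12847 / L_f = 38.46 g.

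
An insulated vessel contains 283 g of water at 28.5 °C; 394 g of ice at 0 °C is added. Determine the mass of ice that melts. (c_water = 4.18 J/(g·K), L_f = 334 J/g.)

m_melted ≈ 101 g

Heat available from the water dropping to 0 °C: 283×4.18×28.5 = 33714 J.
Fully melting the ice requires m_ice L_f = 394×334 = 131596 J.
Since 33714 < 131596 J, not all the ice melts; equilibrium is at 0 °C.
Mass melted = 33714/334 ≈ 100.9 g.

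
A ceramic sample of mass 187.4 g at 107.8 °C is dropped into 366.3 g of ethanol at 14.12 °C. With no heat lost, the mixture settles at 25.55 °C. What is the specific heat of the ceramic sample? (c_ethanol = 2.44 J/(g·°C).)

c ≈ 0.663 J/(g·°C)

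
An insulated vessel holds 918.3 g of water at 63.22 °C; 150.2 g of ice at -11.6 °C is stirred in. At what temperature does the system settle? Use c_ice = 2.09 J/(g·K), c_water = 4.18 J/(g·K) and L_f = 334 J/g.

Net heat exchanged in the isolated system is zero:
warm ice to 0 °C: 150.2×2.09×(0 − (-11.6)) = 3641.4
  fusion: m_ice L_f = 150.2×334 = 50167
  meltwater 0→T: 150.2×4.18×T = 627.84 T
  water: 3838.5(T − 63.22)
4466.3 T = 242670 − 53808 = 188861
T ≈ 42.29 °C (positive, so assuming full melt was valid).

T_f ≈ 42.3 °C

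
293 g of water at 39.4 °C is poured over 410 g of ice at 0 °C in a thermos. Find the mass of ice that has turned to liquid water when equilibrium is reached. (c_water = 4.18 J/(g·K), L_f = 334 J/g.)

m_melted ≈ 144 g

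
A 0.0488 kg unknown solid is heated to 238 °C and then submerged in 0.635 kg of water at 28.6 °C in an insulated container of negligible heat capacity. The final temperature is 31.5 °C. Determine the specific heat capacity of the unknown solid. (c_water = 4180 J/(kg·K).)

c ≈ 764 J/(kg·K)

Setting the total heat transfer to zero:
0.0488×c×(31.5 − 238) + 0.635×4180×(31.5 − 28.6) = 0
-10.08 c = -7697.5
c = -7697.5/-10.08 ≈ 763.9 J/(kg·K)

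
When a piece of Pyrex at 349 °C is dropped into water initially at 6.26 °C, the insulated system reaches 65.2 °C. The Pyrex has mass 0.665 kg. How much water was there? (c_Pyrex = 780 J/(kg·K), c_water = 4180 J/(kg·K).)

Net heat exchanged in the isolated system is zero:
0.665×780×(65.2 − 349) + m×4180×(65.2 − 6.26) = 0
246369 m = 147207
m = 147207/246369 ≈ 0.5975 kg

m ≈ 0.598 kg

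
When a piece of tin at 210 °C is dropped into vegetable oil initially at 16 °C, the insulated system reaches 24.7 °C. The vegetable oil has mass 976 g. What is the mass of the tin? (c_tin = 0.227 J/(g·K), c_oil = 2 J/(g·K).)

|Q_tin| = |Q_oil|:
m·0.227·(210 − 24.7) = 976·2·(24.7 − 16)
42.06 m = 16982  ⇒  m ≈ 403.7 g

m ≈ 404 g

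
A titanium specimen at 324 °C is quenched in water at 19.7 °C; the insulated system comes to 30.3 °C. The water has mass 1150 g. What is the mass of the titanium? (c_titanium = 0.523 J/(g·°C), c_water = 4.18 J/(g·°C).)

Net heat exchanged in the isolated system is zero:
m×0.523×(30.3 − 324) + 1150×4.18×(30.3 − 19.7) = 0
-153.61 m = -50954
m = -50954/-153.61 ≈ 331.7 g

m ≈ 332 g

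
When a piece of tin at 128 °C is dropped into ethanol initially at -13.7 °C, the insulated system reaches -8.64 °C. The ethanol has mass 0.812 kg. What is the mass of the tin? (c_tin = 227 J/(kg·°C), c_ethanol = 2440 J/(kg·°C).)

m ≈ 0.323 kg

Taking heat into each body as positive, Σ m c ΔT = 0:
m·227·(-8.64 − 128) + 0.812·2440·(-8.64 − (-13.7)) = 0
-31017 m = -10025
m = -10025/-31017 ≈ 0.3232 kg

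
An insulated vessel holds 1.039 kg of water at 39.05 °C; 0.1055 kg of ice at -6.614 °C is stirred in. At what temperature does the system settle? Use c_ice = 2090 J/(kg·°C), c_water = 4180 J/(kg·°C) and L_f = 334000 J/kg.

Heat gained plus heat lost sum to zero:
ice -6.614→0 °C: 0.1055·2090·6.614 = 1458.4
  fusion: m_ice L_f = 0.1055·334000 = 35237
  meltwater 0→T: 0.1055·4180·T = 440.99 T
  water: 4343(T − 39.05)
4784 T = 169595 − 36695 = 132900
T ≈ 27.78 °C (positive, so assuming full melt was valid).

T_f ≈ 27.8 °C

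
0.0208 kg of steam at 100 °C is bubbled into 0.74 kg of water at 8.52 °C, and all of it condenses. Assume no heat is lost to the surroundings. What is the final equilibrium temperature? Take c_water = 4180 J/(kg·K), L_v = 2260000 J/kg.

T_f ≈ 25.8 °C

Energy conservation, ΣQ = 0:
condense steam: −0.0208×2260000 = −47008
  condensed water 100 °C→T: 86.94(T − 100)
  original water: 3093.2(T − 8.52)
3180.1 T = 47008 + 8694.4 + 26354 = 82056
T ≈ 25.80 °C, under the boiling point, so the assumption holds.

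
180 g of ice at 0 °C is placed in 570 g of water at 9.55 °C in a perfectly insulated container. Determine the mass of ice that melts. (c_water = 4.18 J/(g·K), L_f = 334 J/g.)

m_melted ≈ 68.1 g

Heat available from the water dropping to 0 °C: 570×4.18×9.55 = 22754 J.
Melting all 180 g of ice would need 180×334 = 60120 J.
That's not enough to melt it all — equilibrium is at 0 °C with ice remaining.
m_melted×334 = 22754  ⇒  m_melted ≈ 68.13 g.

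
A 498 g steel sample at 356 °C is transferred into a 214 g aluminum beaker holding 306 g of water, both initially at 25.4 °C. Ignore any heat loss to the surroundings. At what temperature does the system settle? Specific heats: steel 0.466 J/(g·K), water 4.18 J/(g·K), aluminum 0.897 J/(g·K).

T_f ≈ 70.4 °C

Energy conservation, ΣQ = 0:
498×0.466×(T − 356) + 306×4.18×(T − 25.4) + 214×0.897×(T − 25.4) = 0
(232.07 + 1279.1 + 191.96) T = 232.07×356 + 1279.1×25.4 + 191.96×25.4
T ≈ 70.45 °C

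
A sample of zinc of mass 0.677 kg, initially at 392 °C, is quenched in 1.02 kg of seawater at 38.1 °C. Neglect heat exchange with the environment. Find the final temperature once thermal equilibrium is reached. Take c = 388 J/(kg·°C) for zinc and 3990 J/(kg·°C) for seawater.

Set heat shed by the hot body equal to heat absorbed by the cold body:
0.677*388*(392 − T) = 1.02*3990*(T − 38.1)
262.68(392 − T) = 4069.8(T − 38.1)
4332.5 T = 258028  ⇒  T ≈ 59.56 °C

T_f ≈ 59.6 °C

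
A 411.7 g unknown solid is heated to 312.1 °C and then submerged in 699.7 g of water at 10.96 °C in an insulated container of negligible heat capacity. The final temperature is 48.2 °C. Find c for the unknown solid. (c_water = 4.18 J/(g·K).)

m_s c (T_s − T_f) = m_water c_water (T_f − T_0):
411.7·c·(312.1 − 48.2) = 699.7·4.18·(48.2 − 10.96)
108648 c = 108918  ⇒  c ≈ 1.002 J/(g·K)

c ≈ 1 J/(g·K)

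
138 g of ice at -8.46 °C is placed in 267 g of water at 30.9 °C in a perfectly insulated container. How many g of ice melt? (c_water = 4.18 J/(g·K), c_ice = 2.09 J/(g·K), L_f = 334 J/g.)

Heat available from the water dropping to 0 °C: 267×4.18×30.9 = 34486 J.
Warming the ice to 0 °C takes 138×2.09×8.46 = 2440 J, leaving 32046 J for melting.
To melt every bit of ice: 138×334 = 46092 J.
Since 32046 < 46092 J, not all the ice melts; equilibrium is at 0 °C.
m_melted×334 = 32046  ⇒  m_melted ≈ 95.95 g.

m_melted ≈ 95.9 g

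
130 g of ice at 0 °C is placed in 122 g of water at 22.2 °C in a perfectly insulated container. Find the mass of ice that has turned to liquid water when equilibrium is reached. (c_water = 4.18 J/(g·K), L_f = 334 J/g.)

Cooling the water to 0 °C releases 122×4.18×22.2 = 11321 J.
To melt every bit of ice: 130×334 = 43420 J.
That's not enough to melt it all — equilibrium is at 0 °C with ice remaining.
m_melted×334 = 11321  ⇒  m_melted ≈ 33.9 g.

m_melted ≈ 33.9 g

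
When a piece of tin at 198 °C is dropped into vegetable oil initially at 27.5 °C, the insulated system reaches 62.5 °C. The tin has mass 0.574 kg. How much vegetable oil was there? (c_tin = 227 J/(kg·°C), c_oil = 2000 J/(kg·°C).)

m ≈ 0.252 kg

Let T be the final temperature. ΣQ_i = 0:
0.574·227·(62.5 − 198) + m·2000·(62.5 − 27.5) = 0
70000 m = 17655
m = 17655/70000 ≈ 0.2522 kg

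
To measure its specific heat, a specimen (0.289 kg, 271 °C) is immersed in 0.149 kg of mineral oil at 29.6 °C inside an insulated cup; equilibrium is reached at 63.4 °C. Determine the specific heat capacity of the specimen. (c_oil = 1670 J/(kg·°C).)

c ≈ 140 J/(kg·°C)

m_s c (T_s − T_f) = m_oil c_oil (T_f − T_0):
0.289×c×(271 − 63.4) = 0.149×1670×(63.4 − 29.6)
60 c = 8410.5  ⇒  c ≈ 140.2 J/(kg·°C)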